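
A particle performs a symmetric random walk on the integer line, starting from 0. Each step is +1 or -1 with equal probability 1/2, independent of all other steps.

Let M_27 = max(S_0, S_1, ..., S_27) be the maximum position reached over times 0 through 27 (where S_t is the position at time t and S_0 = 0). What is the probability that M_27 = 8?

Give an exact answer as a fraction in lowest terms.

Answer: 4686825/134217728

Derivation:
Let M_27 = max(S_0,...,S_27). Use the reflection principle: for j ≥ 1, #{paths with M_27 ≥ j} = #{S_27 ≥ j} + #{S_27 ≥ j+1}.
By reflection, #{M_27 ≥ 8} = #{S_27 ≥ 8} + #{S_27 ≥ 9} = 8192524 + 8192524 = 16385048.
#{M_27 ≥ 9} = #{S_27 ≥ 9} + #{S_27 ≥ 10} = 8192524 + 3505699 = 11698223.
#{M_27 = 8} = 16385048 - 11698223 = 4686825.
P(M_27 = 8) = 4686825/134217728 = 4686825/134217728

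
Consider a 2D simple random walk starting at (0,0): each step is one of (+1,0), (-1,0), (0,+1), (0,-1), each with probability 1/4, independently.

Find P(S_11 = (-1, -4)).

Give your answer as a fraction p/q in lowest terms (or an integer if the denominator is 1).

Answer: 27225/2097152

Derivation:
Let h be the number of horizontal steps (so 11-h are vertical). To end at (-1,-4) need (h-1)/2 right-steps and ((11-h)-4)/2 up-steps.
Sum over h with 1 ≤ h ≤ 7, h ≡ 1 (mod 2), 11-h ≡ 0 (mod 2):
h=1: C(11,1)·C(1,0)·C(10,3) = 11·1·120 = 1320
h=3: C(11,3)·C(3,1)·C(8,2) = 165·3·28 = 13860
h=5: C(11,5)·C(5,2)·C(6,1) = 462·10·6 = 27720
h=7: C(11,7)·C(7,3)·C(4,0) = 330·35·1 = 11550
Total favorable: 54450
Total paths: 4^11 = 4194304
P = 54450/4194304 = 27225/2097152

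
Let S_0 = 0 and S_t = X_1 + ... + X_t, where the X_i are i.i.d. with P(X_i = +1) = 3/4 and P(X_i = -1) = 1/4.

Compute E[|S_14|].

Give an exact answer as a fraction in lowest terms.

Answer: 118302779/16777216

Derivation:
S_14 takes values m ≡ 0 (mod 2) with |m| ≤ 14; P(S_14=m) = C(14,(14+m)/2) · (3/4)^((14+m)/2) · (1/4)^((14-m)/2).
Distribution: P(S=-14)=1/268435456, P(S=-12)=21/134217728, P(S=-10)=819/268435456, P(S=-8)=2457/67108864, P(S=-6)=81081/268435456, P(S=-4)=243243/134217728, P(S=-2)=2189187/268435456, P(S=0)=938223/33554432, P(S=2)=19702683/268435456, P(S=4)=19702683/134217728, P(S=6)=59108049/268435456, P(S=8)=16120377/67108864, P(S=10)=48361131/268435456, P(S=12)=11160261/134217728, P(S=14)=4782969/268435456
E[|S_14|] = Σ_m |m|·P(S_14=m) = 118302779/16777216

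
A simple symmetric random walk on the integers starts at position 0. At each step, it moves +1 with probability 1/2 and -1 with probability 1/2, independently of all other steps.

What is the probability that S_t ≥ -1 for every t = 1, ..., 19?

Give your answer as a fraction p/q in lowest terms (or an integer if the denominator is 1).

Let f(t,s) = #length-t paths at position s with S_1..S_t all ≥ -1.
f(t,s) = f(t-1,s-1) + f(t-1,s+1) for s ≥ -1; f(t,s) = 0 for s < -1.
t=0: f(0,0)=1
t=1: f(1,-1)=1 f(1,1)=1
t=2: f(2,0)=2 f(2,2)=1
t=3: f(3,-1)=2 f(3,1)=3 f(3,3)=1
t=4: f(4,0)=5 f(4,2)=4 f(4,4)=1
t=5: f(5,-1)=5 f(5,1)=9 f(5,3)=5 f(5,5)=1
t=6: f(6,0)=14 f(6,2)=14 f(6,4)=6 f(6,6)=1
t=7: f(7,-1)=14 f(7,1)=28 f(7,3)=20 f(7,5)=7 f(7,7)=1
t=8: f(8,0)=42 f(8,2)=48 f(8,4)=27 f(8,6)=8 f(8,8)=1
t=9: f(9,-1)=42 f(9,1)=90 f(9,3)=75 f(9,5)=35 f(9,7)=9 f(9,9)=1
t=10: f(10,0)=132 f(10,2)=165 f(10,4)=110 f(10,6)=44 f(10,8)=10 f(10,10)=1
t=11: f(11,-1)=132 f(11,1)=297 f(11,3)=275 f(11,5)=154 f(11,7)=54 f(11,9)=11 f(11,11)=1
t=12: f(12,0)=429 f(12,2)=572 f(12,4)=429 f(12,6)=208 f(12,8)=65 f(12,10)=12 f(12,12)=1
t=13: f(13,-1)=429 f(13,1)=1001 f(13,3)=1001 f(13,5)=637 f(13,7)=273 f(13,9)=77 f(13,11)=13 f(13,13)=1
t=14: f(14,0)=1430 f(14,2)=2002 f(14,4)=1638 f(14,6)=910 f(14,8)=350 f(14,10)=90 f(14,12)=14 f(14,14)=1
t=15: f(15,-1)=1430 f(15,1)=3432 f(15,3)=3640 f(15,5)=2548 f(15,7)=1260 f(15,9)=440 f(15,11)=104 f(15,13)=15 f(15,15)=1
t=16: f(16,0)=4862 f(16,2)=7072 f(16,4)=6188 f(16,6)=3808 f(16,8)=1700 f(16,10)=544 f(16,12)=119 f(16,14)=16 f(16,16)=1
t=17: f(17,-1)=4862 f(17,1)=11934 f(17,3)=13260 f(17,5)=9996 f(17,7)=5508 f(17,9)=2244 f(17,11)=663 f(17,13)=135 f(17,15)=17 f(17,17)=1
t=18: f(18,0)=16796 f(18,2)=25194 f(18,4)=23256 f(18,6)=15504 f(18,8)=7752 f(18,10)=2907 f(18,12)=798 f(18,14)=152 f(18,16)=18 f(18,18)=1
t=19: f(19,-1)=16796 f(19,1)=41990 f(19,3)=48450 f(19,5)=38760 f(19,7)=23256 f(19,9)=10659 f(19,11)=3705 f(19,13)=950 f(19,15)=170 f(19,17)=19 f(19,19)=1
Σ_s f(19,s) = 184756
P = 184756/524288 = 46189/131072

Answer: 46189/131072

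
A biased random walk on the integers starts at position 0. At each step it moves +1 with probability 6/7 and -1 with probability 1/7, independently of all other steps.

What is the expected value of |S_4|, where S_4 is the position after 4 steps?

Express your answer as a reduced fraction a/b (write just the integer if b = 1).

Answer: 6964/2401

Derivation:
S_4 takes values m ≡ 0 (mod 2) with |m| ≤ 4; P(S_4=m) = C(4,(4+m)/2) · (6/7)^((4+m)/2) · (1/7)^((4-m)/2).
Distribution: P(S=-4)=1/2401, P(S=-2)=24/2401, P(S=0)=216/2401, P(S=2)=864/2401, P(S=4)=1296/2401
E[|S_4|] = Σ_m |m|·P(S_4=m) = 6964/2401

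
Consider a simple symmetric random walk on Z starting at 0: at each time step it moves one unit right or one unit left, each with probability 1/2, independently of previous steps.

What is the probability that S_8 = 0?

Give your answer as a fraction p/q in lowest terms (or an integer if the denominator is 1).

Answer: 35/128

Derivation:
To return to 0 after 8 steps: need exactly 4 steps of +1 and 4 of -1.
Favorable paths: C(8,4) = 70
Total paths: 2^8 = 256
P = 70/256 = 35/128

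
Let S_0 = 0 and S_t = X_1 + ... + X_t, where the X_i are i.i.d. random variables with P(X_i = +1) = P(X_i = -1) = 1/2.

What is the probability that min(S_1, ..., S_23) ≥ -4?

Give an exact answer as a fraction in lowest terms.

Answer: 2904739/4194304

Derivation:
Let f(t,s) = #length-t paths at position s with S_1..S_t all ≥ -4.
f(t,s) = f(t-1,s-1) + f(t-1,s+1) for s ≥ -4; f(t,s) = 0 for s < -4.
t=0: f(0,0)=1
t=1: f(1,-1)=1 f(1,1)=1
t=2: f(2,-2)=1 f(2,0)=2 f(2,2)=1
t=3: f(3,-3)=1 f(3,-1)=3 f(3,1)=3 f(3,3)=1
t=4: f(4,-4)=1 f(4,-2)=4 f(4,0)=6 f(4,2)=4 f(4,4)=1
t=5: f(5,-3)=5 f(5,-1)=10 f(5,1)=10 f(5,3)=5 f(5,5)=1
t=6: f(6,-4)=5 f(6,-2)=15 f(6,0)=20 f(6,2)=15 f(6,4)=6 f(6,6)=1
t=7: f(7,-3)=20 f(7,-1)=35 f(7,1)=35 f(7,3)=21 f(7,5)=7 f(7,7)=1
t=8: f(8,-4)=20 f(8,-2)=55 f(8,0)=70 f(8,2)=56 f(8,4)=28 f(8,6)=8 f(8,8)=1
t=9: f(9,-3)=75 f(9,-1)=125 f(9,1)=126 f(9,3)=84 f(9,5)=36 f(9,7)=9 f(9,9)=1
t=10: f(10,-4)=75 f(10,-2)=200 f(10,0)=251 f(10,2)=210 f(10,4)=120 f(10,6)=45 f(10,8)=10 f(10,10)=1
t=11: f(11,-3)=275 f(11,-1)=451 f(11,1)=461 f(11,3)=330 f(11,5)=165 f(11,7)=55 f(11,9)=11 f(11,11)=1
t=12: f(12,-4)=275 f(12,-2)=726 f(12,0)=912 f(12,2)=791 f(12,4)=495 f(12,6)=220 f(12,8)=66 f(12,10)=12 f(12,12)=1
t=13: f(13,-3)=1001 f(13,-1)=1638 f(13,1)=1703 f(13,3)=1286 f(13,5)=715 f(13,7)=286 f(13,9)=78 f(13,11)=13 f(13,13)=1
t=14: f(14,-4)=1001 f(14,-2)=2639 f(14,0)=3341 f(14,2)=2989 f(14,4)=2001 f(14,6)=1001 f(14,8)=364 f(14,10)=91 f(14,12)=14 f(14,14)=1
t=15: f(15,-3)=3640 f(15,-1)=5980 f(15,1)=6330 f(15,3)=4990 f(15,5)=3002 f(15,7)=1365 f(15,9)=455 f(15,11)=105 f(15,13)=15 f(15,15)=1
t=16: f(16,-4)=3640 f(16,-2)=9620 f(16,0)=12310 f(16,2)=11320 f(16,4)=7992 f(16,6)=4367 f(16,8)=1820 f(16,10)=560 f(16,12)=120 f(16,14)=16 f(16,16)=1
t=17: f(17,-3)=13260 f(17,-1)=21930 f(17,1)=23630 f(17,3)=19312 f(17,5)=12359 f(17,7)=6187 f(17,9)=2380 f(17,11)=680 f(17,13)=136 f(17,15)=17 f(17,17)=1
t=18: f(18,-4)=13260 f(18,-2)=35190 f(18,0)=45560 f(18,2)=42942 f(18,4)=31671 f(18,6)=18546 f(18,8)=8567 f(18,10)=3060 f(18,12)=816 f(18,14)=153 f(18,16)=18 f(18,18)=1
t=19: f(19,-3)=48450 f(19,-1)=80750 f(19,1)=88502 f(19,3)=74613 f(19,5)=50217 f(19,7)=27113 f(19,9)=11627 f(19,11)=3876 f(19,13)=969 f(19,15)=171 f(19,17)=19 f(19,19)=1
t=20: f(20,-4)=48450 f(20,-2)=129200 f(20,0)=169252 f(20,2)=163115 f(20,4)=124830 f(20,6)=77330 f(20,8)=38740 f(20,10)=15503 f(20,12)=4845 f(20,14)=1140 f(20,16)=190 f(20,18)=20 f(20,20)=1
t=21: f(21,-3)=177650 f(21,-1)=298452 f(21,1)=332367 f(21,3)=287945 f(21,5)=202160 f(21,7)=116070 f(21,9)=54243 f(21,11)=20348 f(21,13)=5985 f(21,15)=1330 f(21,17)=210 f(21,19)=21 f(21,21)=1
t=22: f(22,-4)=177650 f(22,-2)=476102 f(22,0)=630819 f(22,2)=620312 f(22,4)=490105 f(22,6)=318230 f(22,8)=170313 f(22,10)=74591 f(22,12)=26333 f(22,14)=7315 f(22,16)=1540 f(22,18)=231 f(22,20)=22 f(22,22)=1
t=23: f(23,-3)=653752 f(23,-1)=1106921 f(23,1)=1251131 f(23,3)=1110417 f(23,5)=808335 f(23,7)=488543 f(23,9)=244904 f(23,11)=100924 f(23,13)=33648 f(23,15)=8855 f(23,17)=1771 f(23,19)=253 f(23,21)=23 f(23,23)=1
Σ_s f(23,s) = 5809478
P = 5809478/8388608 = 2904739/4194304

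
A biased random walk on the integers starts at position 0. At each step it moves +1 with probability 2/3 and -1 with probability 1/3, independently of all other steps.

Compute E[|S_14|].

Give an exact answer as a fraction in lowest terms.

Answer: 7949522/1594323

Derivation:
S_14 takes values m ≡ 0 (mod 2) with |m| ≤ 14; P(S_14=m) = C(14,(14+m)/2) · (2/3)^((14+m)/2) · (1/3)^((14-m)/2).
Distribution: P(S=-14)=1/4782969, P(S=-12)=28/4782969, P(S=-10)=364/4782969, P(S=-8)=2912/4782969, P(S=-6)=16016/4782969, P(S=-4)=64064/4782969, P(S=-2)=64064/1594323, P(S=0)=146432/1594323, P(S=2)=256256/1594323, P(S=4)=1025024/4782969, P(S=6)=1025024/4782969, P(S=8)=745472/4782969, P(S=10)=372736/4782969, P(S=12)=114688/4782969, P(S=14)=16384/4782969
E[|S_14|] = Σ_m |m|·P(S_14=m) = 7949522/1594323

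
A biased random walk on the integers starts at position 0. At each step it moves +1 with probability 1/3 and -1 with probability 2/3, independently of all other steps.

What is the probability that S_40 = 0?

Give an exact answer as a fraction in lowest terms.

Answer: 16060284644884480/1350851717672992089

Derivation:
To be at 0 after 40 steps: need exactly 20 steps of +1 and 20 of -1.
Number of such sequences: C(40,20) = 137846528820
Each has probability (1/3)^20 · (2/3)^20 = 1048576/12157665459056928801
P = 137846528820 · 1048576/12157665459056928801 = 16060284644884480/1350851717672992089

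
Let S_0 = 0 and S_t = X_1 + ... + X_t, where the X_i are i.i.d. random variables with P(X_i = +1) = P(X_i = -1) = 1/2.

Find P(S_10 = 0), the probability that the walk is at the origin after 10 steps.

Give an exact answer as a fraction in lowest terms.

To return to 0 after 10 steps: need exactly 5 steps of +1 and 5 of -1.
Favorable paths: C(10,5) = 252
Total paths: 2^10 = 1024
P = 252/1024 = 63/256

Answer: 63/256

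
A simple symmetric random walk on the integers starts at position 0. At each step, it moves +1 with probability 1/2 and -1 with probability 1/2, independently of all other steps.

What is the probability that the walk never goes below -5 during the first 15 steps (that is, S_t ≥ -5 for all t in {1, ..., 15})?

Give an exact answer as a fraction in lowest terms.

Answer: 14443/16384

Derivation:
Let f(t,s) = #length-t paths at position s with S_1..S_t all ≥ -5.
f(t,s) = f(t-1,s-1) + f(t-1,s+1) for s ≥ -5; f(t,s) = 0 for s < -5.
t=0: f(0,0)=1
t=1: f(1,-1)=1 f(1,1)=1
t=2: f(2,-2)=1 f(2,0)=2 f(2,2)=1
t=3: f(3,-3)=1 f(3,-1)=3 f(3,1)=3 f(3,3)=1
t=4: f(4,-4)=1 f(4,-2)=4 f(4,0)=6 f(4,2)=4 f(4,4)=1
t=5: f(5,-5)=1 f(5,-3)=5 f(5,-1)=10 f(5,1)=10 f(5,3)=5 f(5,5)=1
t=6: f(6,-4)=6 f(6,-2)=15 f(6,0)=20 f(6,2)=15 f(6,4)=6 f(6,6)=1
t=7: f(7,-5)=6 f(7,-3)=21 f(7,-1)=35 f(7,1)=35 f(7,3)=21 f(7,5)=7 f(7,7)=1
t=8: f(8,-4)=27 f(8,-2)=56 f(8,0)=70 f(8,2)=56 f(8,4)=28 f(8,6)=8 f(8,8)=1
t=9: f(9,-5)=27 f(9,-3)=83 f(9,-1)=126 f(9,1)=126 f(9,3)=84 f(9,5)=36 f(9,7)=9 f(9,9)=1
t=10: f(10,-4)=110 f(10,-2)=209 f(10,0)=252 f(10,2)=210 f(10,4)=120 f(10,6)=45 f(10,8)=10 f(10,10)=1
t=11: f(11,-5)=110 f(11,-3)=319 f(11,-1)=461 f(11,1)=462 f(11,3)=330 f(11,5)=165 f(11,7)=55 f(11,9)=11 f(11,11)=1
t=12: f(12,-4)=429 f(12,-2)=780 f(12,0)=923 f(12,2)=792 f(12,4)=495 f(12,6)=220 f(12,8)=66 f(12,10)=12 f(12,12)=1
t=13: f(13,-5)=429 f(13,-3)=1209 f(13,-1)=1703 f(13,1)=1715 f(13,3)=1287 f(13,5)=715 f(13,7)=286 f(13,9)=78 f(13,11)=13 f(13,13)=1
t=14: f(14,-4)=1638 f(14,-2)=2912 f(14,0)=3418 f(14,2)=3002 f(14,4)=2002 f(14,6)=1001 f(14,8)=364 f(14,10)=91 f(14,12)=14 f(14,14)=1
t=15: f(15,-5)=1638 f(15,-3)=4550 f(15,-1)=6330 f(15,1)=6420 f(15,3)=5004 f(15,5)=3003 f(15,7)=1365 f(15,9)=455 f(15,11)=105 f(15,13)=15 f(15,15)=1
Σ_s f(15,s) = 28886
P = 28886/32768 = 14443/16384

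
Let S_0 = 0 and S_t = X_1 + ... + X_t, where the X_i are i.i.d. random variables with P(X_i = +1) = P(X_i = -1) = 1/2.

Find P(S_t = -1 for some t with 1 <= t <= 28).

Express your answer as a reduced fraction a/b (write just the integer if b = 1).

Count via complement. Let g(t,s) = #length-t paths at position s with S_1..S_t all ≠ -1.
g(t,s) = g(t-1,s-1) + g(t-1,s+1) for s ≠ -1; g(t,-1) = 0.
t=0: g(0,0)=1
t=1: g(1,1)=1
t=2: g(2,0)=1 g(2,2)=1
t=3: g(3,1)=2 g(3,3)=1
t=4: g(4,0)=2 g(4,2)=3 g(4,4)=1
t=5: g(5,1)=5 g(5,3)=4 g(5,5)=1
t=6: g(6,0)=5 g(6,2)=9 g(6,4)=5 g(6,6)=1
t=7: g(7,1)=14 g(7,3)=14 g(7,5)=6 g(7,7)=1
t=8: g(8,0)=14 g(8,2)=28 g(8,4)=20 g(8,6)=7 g(8,8)=1
t=9: g(9,1)=42 g(9,3)=48 g(9,5)=27 g(9,7)=8 g(9,9)=1
t=10: g(10,0)=42 g(10,2)=90 g(10,4)=75 g(10,6)=35 g(10,8)=9 g(10,10)=1
t=11: g(11,1)=132 g(11,3)=165 g(11,5)=110 g(11,7)=44 g(11,9)=10 g(11,11)=1
t=12: g(12,0)=132 g(12,2)=297 g(12,4)=275 g(12,6)=154 g(12,8)=54 g(12,10)=11 g(12,12)=1
t=13: g(13,1)=429 g(13,3)=572 g(13,5)=429 g(13,7)=208 g(13,9)=65 g(13,11)=12 g(13,13)=1
t=14: g(14,0)=429 g(14,2)=1001 g(14,4)=1001 g(14,6)=637 g(14,8)=273 g(14,10)=77 g(14,12)=13 g(14,14)=1
t=15: g(15,1)=1430 g(15,3)=2002 g(15,5)=1638 g(15,7)=910 g(15,9)=350 g(15,11)=90 g(15,13)=14 g(15,15)=1
t=16: g(16,0)=1430 g(16,2)=3432 g(16,4)=3640 g(16,6)=2548 g(16,8)=1260 g(16,10)=440 g(16,12)=104 g(16,14)=15 g(16,16)=1
t=17: g(17,1)=4862 g(17,3)=7072 g(17,5)=6188 g(17,7)=3808 g(17,9)=1700 g(17,11)=544 g(17,13)=119 g(17,15)=16 g(17,17)=1
t=18: g(18,0)=4862 g(18,2)=11934 g(18,4)=13260 g(18,6)=9996 g(18,8)=5508 g(18,10)=2244 g(18,12)=663 g(18,14)=135 g(18,16)=17 g(18,18)=1
t=19: g(19,1)=16796 g(19,3)=25194 g(19,5)=23256 g(19,7)=15504 g(19,9)=7752 g(19,11)=2907 g(19,13)=798 g(19,15)=152 g(19,17)=18 g(19,19)=1
t=20: g(20,0)=16796 g(20,2)=41990 g(20,4)=48450 g(20,6)=38760 g(20,8)=23256 g(20,10)=10659 g(20,12)=3705 g(20,14)=950 g(20,16)=170 g(20,18)=19 g(20,20)=1
t=21: g(21,1)=58786 g(21,3)=90440 g(21,5)=87210 g(21,7)=62016 g(21,9)=33915 g(21,11)=14364 g(21,13)=4655 g(21,15)=1120 g(21,17)=189 g(21,19)=20 g(21,21)=1
t=22: g(22,0)=58786 g(22,2)=149226 g(22,4)=177650 g(22,6)=149226 g(22,8)=95931 g(22,10)=48279 g(22,12)=19019 g(22,14)=5775 g(22,16)=1309 g(22,18)=209 g(22,20)=21 g(22,22)=1
t=23: g(23,1)=208012 g(23,3)=326876 g(23,5)=326876 g(23,7)=245157 g(23,9)=144210 g(23,11)=67298 g(23,13)=24794 g(23,15)=7084 g(23,17)=1518 g(23,19)=230 g(23,21)=22 g(23,23)=1
t=24: g(24,0)=208012 g(24,2)=534888 g(24,4)=653752 g(24,6)=572033 g(24,8)=389367 g(24,10)=211508 g(24,12)=92092 g(24,14)=31878 g(24,16)=8602 g(24,18)=1748 g(24,20)=252 g(24,22)=23 g(24,24)=1
t=25: g(25,1)=742900 g(25,3)=1188640 g(25,5)=1225785 g(25,7)=961400 g(25,9)=600875 g(25,11)=303600 g(25,13)=123970 g(25,15)=40480 g(25,17)=10350 g(25,19)=2000 g(25,21)=275 g(25,23)=24 g(25,25)=1
t=26: g(26,0)=742900 g(26,2)=1931540 g(26,4)=2414425 g(26,6)=2187185 g(26,8)=1562275 g(26,10)=904475 g(26,12)=427570 g(26,14)=164450 g(26,16)=50830 g(26,18)=12350 g(26,20)=2275 g(26,22)=299 g(26,24)=25 g(26,26)=1
t=27: g(27,1)=2674440 g(27,3)=4345965 g(27,5)=4601610 g(27,7)=3749460 g(27,9)=2466750 g(27,11)=1332045 g(27,13)=592020 g(27,15)=215280 g(27,17)=63180 g(27,19)=14625 g(27,21)=2574 g(27,23)=324 g(27,25)=26 g(27,27)=1
t=28: g(28,0)=2674440 g(28,2)=7020405 g(28,4)=8947575 g(28,6)=8351070 g(28,8)=6216210 g(28,10)=3798795 g(28,12)=1924065 g(28,14)=807300 g(28,16)=278460 g(28,18)=77805 g(28,20)=17199 g(28,22)=2898 g(28,24)=350 g(28,26)=27 g(28,28)=1
Paths never hitting -1: Σ_s g(28,s) = 40116600
Paths hitting -1: 2^28 - 40116600 = 228318856
P = 228318856/268435456 = 28539857/33554432

Answer: 28539857/33554432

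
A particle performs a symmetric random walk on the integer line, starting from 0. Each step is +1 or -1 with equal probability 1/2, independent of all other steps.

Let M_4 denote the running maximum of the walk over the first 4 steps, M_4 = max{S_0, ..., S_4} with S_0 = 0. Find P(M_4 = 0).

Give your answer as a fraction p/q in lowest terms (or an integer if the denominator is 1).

Answer: 3/8

Derivation:
Let M_4 = max(S_0,...,S_4). Use the reflection principle: for j ≥ 1, #{paths with M_4 ≥ j} = #{S_4 ≥ j} + #{S_4 ≥ j+1}.
P(M_4 ≥ 0) = 1 since S_0 = 0, so #{M_4 ≥ 0} = 16.
#{M_4 ≥ 1} = #{S_4 ≥ 1} + #{S_4 ≥ 2} = 5 + 5 = 10.
#{M_4 = 0} = 16 - 10 = 6.
P(M_4 = 0) = 6/16 = 3/8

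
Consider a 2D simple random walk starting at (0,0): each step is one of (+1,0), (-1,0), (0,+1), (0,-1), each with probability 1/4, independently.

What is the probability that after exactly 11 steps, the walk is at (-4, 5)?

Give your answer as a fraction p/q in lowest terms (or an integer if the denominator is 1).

Answer: 2541/2097152

Derivation:
Let h be the number of horizontal steps (so 11-h are vertical). To end at (-4,5) need (h-4)/2 right-steps and ((11-h)+5)/2 up-steps.
Sum over h with 4 ≤ h ≤ 6, h ≡ 0 (mod 2), 11-h ≡ 1 (mod 2):
h=4: C(11,4)·C(4,0)·C(7,6) = 330·1·7 = 2310
h=6: C(11,6)·C(6,1)·C(5,5) = 462·6·1 = 2772
Total favorable: 5082
Total paths: 4^11 = 4194304
P = 5082/4194304 = 2541/2097152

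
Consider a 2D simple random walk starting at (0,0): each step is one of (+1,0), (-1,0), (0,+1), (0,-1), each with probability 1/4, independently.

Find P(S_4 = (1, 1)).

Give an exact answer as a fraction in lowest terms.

Answer: 3/32

Derivation:
Let h be the number of horizontal steps (so 4-h are vertical). To end at (1,1) need (h+1)/2 right-steps and ((4-h)+1)/2 up-steps.
Sum over h with 1 ≤ h ≤ 3, h ≡ 1 (mod 2), 4-h ≡ 1 (mod 2):
h=1: C(4,1)·C(1,1)·C(3,2) = 4·1·3 = 12
h=3: C(4,3)·C(3,2)·C(1,1) = 4·3·1 = 12
Total favorable: 24
Total paths: 4^4 = 256
P = 24/256 = 3/32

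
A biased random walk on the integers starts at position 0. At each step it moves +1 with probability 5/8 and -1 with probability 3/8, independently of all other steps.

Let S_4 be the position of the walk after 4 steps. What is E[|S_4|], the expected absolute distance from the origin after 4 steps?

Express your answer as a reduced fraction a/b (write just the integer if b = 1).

Answer: 863/512

Derivation:
S_4 takes values m ≡ 0 (mod 2) with |m| ≤ 4; P(S_4=m) = C(4,(4+m)/2) · (5/8)^((4+m)/2) · (3/8)^((4-m)/2).
Distribution: P(S=-4)=81/4096, P(S=-2)=135/1024, P(S=0)=675/2048, P(S=2)=375/1024, P(S=4)=625/4096
E[|S_4|] = Σ_m |m|·P(S_4=m) = 863/512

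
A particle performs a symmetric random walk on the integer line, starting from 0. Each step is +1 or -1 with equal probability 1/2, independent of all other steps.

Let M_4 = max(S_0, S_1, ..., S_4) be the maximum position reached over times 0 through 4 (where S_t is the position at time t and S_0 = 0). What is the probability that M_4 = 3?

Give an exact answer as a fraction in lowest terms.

Answer: 1/16

Derivation:
Let M_4 = max(S_0,...,S_4). Use the reflection principle: for j ≥ 1, #{paths with M_4 ≥ j} = #{S_4 ≥ j} + #{S_4 ≥ j+1}.
By reflection, #{M_4 ≥ 3} = #{S_4 ≥ 3} + #{S_4 ≥ 4} = 1 + 1 = 2.
#{M_4 ≥ 4} = #{S_4 ≥ 4} + #{S_4 ≥ 5} = 1 + 0 = 1.
#{M_4 = 3} = 2 - 1 = 1.
P(M_4 = 3) = 1/16 = 1/16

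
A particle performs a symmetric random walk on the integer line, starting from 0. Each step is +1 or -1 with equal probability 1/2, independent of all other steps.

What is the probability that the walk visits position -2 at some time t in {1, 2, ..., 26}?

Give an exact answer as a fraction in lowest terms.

Count via complement. Let g(t,s) = #length-t paths at position s with S_1..S_t all ≠ -2.
g(t,s) = g(t-1,s-1) + g(t-1,s+1) for s ≠ -2; g(t,-2) = 0.
t=0: g(0,0)=1
t=1: g(1,-1)=1 g(1,1)=1
t=2: g(2,0)=2 g(2,2)=1
t=3: g(3,-1)=2 g(3,1)=3 g(3,3)=1
t=4: g(4,0)=5 g(4,2)=4 g(4,4)=1
t=5: g(5,-1)=5 g(5,1)=9 g(5,3)=5 g(5,5)=1
t=6: g(6,0)=14 g(6,2)=14 g(6,4)=6 g(6,6)=1
t=7: g(7,-1)=14 g(7,1)=28 g(7,3)=20 g(7,5)=7 g(7,7)=1
t=8: g(8,0)=42 g(8,2)=48 g(8,4)=27 g(8,6)=8 g(8,8)=1
t=9: g(9,-1)=42 g(9,1)=90 g(9,3)=75 g(9,5)=35 g(9,7)=9 g(9,9)=1
t=10: g(10,0)=132 g(10,2)=165 g(10,4)=110 g(10,6)=44 g(10,8)=10 g(10,10)=1
t=11: g(11,-1)=132 g(11,1)=297 g(11,3)=275 g(11,5)=154 g(11,7)=54 g(11,9)=11 g(11,11)=1
t=12: g(12,0)=429 g(12,2)=572 g(12,4)=429 g(12,6)=208 g(12,8)=65 g(12,10)=12 g(12,12)=1
t=13: g(13,-1)=429 g(13,1)=1001 g(13,3)=1001 g(13,5)=637 g(13,7)=273 g(13,9)=77 g(13,11)=13 g(13,13)=1
t=14: g(14,0)=1430 g(14,2)=2002 g(14,4)=1638 g(14,6)=910 g(14,8)=350 g(14,10)=90 g(14,12)=14 g(14,14)=1
t=15: g(15,-1)=1430 g(15,1)=3432 g(15,3)=3640 g(15,5)=2548 g(15,7)=1260 g(15,9)=440 g(15,11)=104 g(15,13)=15 g(15,15)=1
t=16: g(16,0)=4862 g(16,2)=7072 g(16,4)=6188 g(16,6)=3808 g(16,8)=1700 g(16,10)=544 g(16,12)=119 g(16,14)=16 g(16,16)=1
t=17: g(17,-1)=4862 g(17,1)=11934 g(17,3)=13260 g(17,5)=9996 g(17,7)=5508 g(17,9)=2244 g(17,11)=663 g(17,13)=135 g(17,15)=17 g(17,17)=1
t=18: g(18,0)=16796 g(18,2)=25194 g(18,4)=23256 g(18,6)=15504 g(18,8)=7752 g(18,10)=2907 g(18,12)=798 g(18,14)=152 g(18,16)=18 g(18,18)=1
t=19: g(19,-1)=16796 g(19,1)=41990 g(19,3)=48450 g(19,5)=38760 g(19,7)=23256 g(19,9)=10659 g(19,11)=3705 g(19,13)=950 g(19,15)=170 g(19,17)=19 g(19,19)=1
t=20: g(20,0)=58786 g(20,2)=90440 g(20,4)=87210 g(20,6)=62016 g(20,8)=33915 g(20,10)=14364 g(20,12)=4655 g(20,14)=1120 g(20,16)=189 g(20,18)=20 g(20,20)=1
t=21: g(21,-1)=58786 g(21,1)=149226 g(21,3)=177650 g(21,5)=149226 g(21,7)=95931 g(21,9)=48279 g(21,11)=19019 g(21,13)=5775 g(21,15)=1309 g(21,17)=209 g(21,19)=21 g(21,21)=1
t=22: g(22,0)=208012 g(22,2)=326876 g(22,4)=326876 g(22,6)=245157 g(22,8)=144210 g(22,10)=67298 g(22,12)=24794 g(22,14)=7084 g(22,16)=1518 g(22,18)=230 g(22,20)=22 g(22,22)=1
t=23: g(23,-1)=208012 g(23,1)=534888 g(23,3)=653752 g(23,5)=572033 g(23,7)=389367 g(23,9)=211508 g(23,11)=92092 g(23,13)=31878 g(23,15)=8602 g(23,17)=1748 g(23,19)=252 g(23,21)=23 g(23,23)=1
t=24: g(24,0)=742900 g(24,2)=1188640 g(24,4)=1225785 g(24,6)=961400 g(24,8)=600875 g(24,10)=303600 g(24,12)=123970 g(24,14)=40480 g(24,16)=10350 g(24,18)=2000 g(24,20)=275 g(24,22)=24 g(24,24)=1
t=25: g(25,-1)=742900 g(25,1)=1931540 g(25,3)=2414425 g(25,5)=2187185 g(25,7)=1562275 g(25,9)=904475 g(25,11)=427570 g(25,13)=164450 g(25,15)=50830 g(25,17)=12350 g(25,19)=2275 g(25,21)=299 g(25,23)=25 g(25,25)=1
t=26: g(26,0)=2674440 g(26,2)=4345965 g(26,4)=4601610 g(26,6)=3749460 g(26,8)=2466750 g(26,10)=1332045 g(26,12)=592020 g(26,14)=215280 g(26,16)=63180 g(26,18)=14625 g(26,20)=2574 g(26,22)=324 g(26,24)=26 g(26,26)=1
Paths never hitting -2: Σ_s g(26,s) = 20058300
Paths hitting -2: 2^26 - 20058300 = 47050564
P = 47050564/67108864 = 11762641/16777216

Answer: 11762641/16777216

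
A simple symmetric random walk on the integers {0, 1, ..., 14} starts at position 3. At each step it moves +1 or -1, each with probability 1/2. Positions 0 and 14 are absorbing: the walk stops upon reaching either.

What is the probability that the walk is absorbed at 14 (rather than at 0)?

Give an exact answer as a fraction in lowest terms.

Symmetric walk (p = 1/2): the harmonic-function argument gives P(hit 14 before 0 | start at 3) = a/N.
P = 3/14 = 3/14

Answer: 3/14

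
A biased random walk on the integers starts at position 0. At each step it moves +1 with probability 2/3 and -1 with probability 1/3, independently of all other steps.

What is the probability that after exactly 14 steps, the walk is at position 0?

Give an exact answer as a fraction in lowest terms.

Answer: 146432/1594323

Derivation:
To be at 0 after 14 steps: need exactly 7 steps of +1 and 7 of -1.
Number of such sequences: C(14,7) = 3432
Each has probability (2/3)^7 · (1/3)^7 = 128/4782969
P = 3432 · 128/4782969 = 146432/1594323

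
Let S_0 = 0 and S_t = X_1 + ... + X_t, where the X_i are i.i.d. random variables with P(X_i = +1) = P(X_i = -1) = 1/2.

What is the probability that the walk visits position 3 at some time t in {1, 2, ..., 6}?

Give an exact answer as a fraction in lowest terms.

Answer: 7/32

Derivation:
Count via complement. Let g(t,s) = #length-t paths at position s with S_1..S_t all ≠ 3.
g(t,s) = g(t-1,s-1) + g(t-1,s+1) for s ≠ 3; g(t,3) = 0.
t=0: g(0,0)=1
t=1: g(1,-1)=1 g(1,1)=1
t=2: g(2,-2)=1 g(2,0)=2 g(2,2)=1
t=3: g(3,-3)=1 g(3,-1)=3 g(3,1)=3
t=4: g(4,-4)=1 g(4,-2)=4 g(4,0)=6 g(4,2)=3
t=5: g(5,-5)=1 g(5,-3)=5 g(5,-1)=10 g(5,1)=9
t=6: g(6,-6)=1 g(6,-4)=6 g(6,-2)=15 g(6,0)=19 g(6,2)=9
Paths never hitting 3: Σ_s g(6,s) = 50
Paths hitting 3: 2^6 - 50 = 14
P = 14/64 = 7/32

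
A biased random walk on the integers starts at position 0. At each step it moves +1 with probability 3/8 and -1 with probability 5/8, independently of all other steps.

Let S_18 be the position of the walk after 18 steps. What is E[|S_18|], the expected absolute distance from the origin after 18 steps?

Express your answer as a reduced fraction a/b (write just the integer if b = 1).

Answer: 11422678758338259/2251799813685248

Derivation:
S_18 takes values m ≡ 0 (mod 2) with |m| ≤ 18; P(S_18=m) = C(18,(18+m)/2) · (3/8)^((18+m)/2) · (5/8)^((18-m)/2).
Distribution: P(S=-18)=3814697265625/18014398509481984, P(S=-16)=20599365234375/9007199254740992, P(S=-14)=210113525390625/18014398509481984, P(S=-12)=42022705078125/1125899906842624, P(S=-10)=378204345703125/4503599627370496, P(S=-8)=317691650390625/2251799813685248, P(S=-6)=825998291015625/4503599627370496, P(S=-4)=212399560546875/1125899906842624, P(S=-2)=1401837099609375/9007199254740992, P(S=0)=467279033203125/4503599627370496, P(S=2)=504661355859375/9007199254740992, P(S=4)=27526983046875/1125899906842624, P(S=6)=38537776265625/4503599627370496, P(S=8)=5335999790625/2251799813685248, P(S=10)=2286857053125/4503599627370496, P(S=12)=91474282125/1125899906842624, P(S=14)=164653707825/18014398509481984, P(S=16)=5811307335/9007199254740992, P(S=18)=387420489/18014398509481984
E[|S_18|] = Σ_m |m|·P(S_18=m) = 11422678758338259/2251799813685248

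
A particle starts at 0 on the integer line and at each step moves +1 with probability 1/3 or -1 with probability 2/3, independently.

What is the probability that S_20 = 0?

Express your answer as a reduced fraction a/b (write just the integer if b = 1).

To be at 0 after 20 steps: need exactly 10 steps of +1 and 10 of -1.
Number of such sequences: C(20,10) = 184756
Each has probability (1/3)^10 · (2/3)^10 = 1024/3486784401
P = 184756 · 1024/3486784401 = 189190144/3486784401

Answer: 189190144/3486784401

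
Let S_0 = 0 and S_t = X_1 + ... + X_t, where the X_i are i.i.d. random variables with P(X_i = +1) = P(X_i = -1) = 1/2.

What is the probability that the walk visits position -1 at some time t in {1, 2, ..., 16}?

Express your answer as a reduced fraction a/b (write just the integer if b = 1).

Count via complement. Let g(t,s) = #length-t paths at position s with S_1..S_t all ≠ -1.
g(t,s) = g(t-1,s-1) + g(t-1,s+1) for s ≠ -1; g(t,-1) = 0.
t=0: g(0,0)=1
t=1: g(1,1)=1
t=2: g(2,0)=1 g(2,2)=1
t=3: g(3,1)=2 g(3,3)=1
t=4: g(4,0)=2 g(4,2)=3 g(4,4)=1
t=5: g(5,1)=5 g(5,3)=4 g(5,5)=1
t=6: g(6,0)=5 g(6,2)=9 g(6,4)=5 g(6,6)=1
t=7: g(7,1)=14 g(7,3)=14 g(7,5)=6 g(7,7)=1
t=8: g(8,0)=14 g(8,2)=28 g(8,4)=20 g(8,6)=7 g(8,8)=1
t=9: g(9,1)=42 g(9,3)=48 g(9,5)=27 g(9,7)=8 g(9,9)=1
t=10: g(10,0)=42 g(10,2)=90 g(10,4)=75 g(10,6)=35 g(10,8)=9 g(10,10)=1
t=11: g(11,1)=132 g(11,3)=165 g(11,5)=110 g(11,7)=44 g(11,9)=10 g(11,11)=1
t=12: g(12,0)=132 g(12,2)=297 g(12,4)=275 g(12,6)=154 g(12,8)=54 g(12,10)=11 g(12,12)=1
t=13: g(13,1)=429 g(13,3)=572 g(13,5)=429 g(13,7)=208 g(13,9)=65 g(13,11)=12 g(13,13)=1
t=14: g(14,0)=429 g(14,2)=1001 g(14,4)=1001 g(14,6)=637 g(14,8)=273 g(14,10)=77 g(14,12)=13 g(14,14)=1
t=15: g(15,1)=1430 g(15,3)=2002 g(15,5)=1638 g(15,7)=910 g(15,9)=350 g(15,11)=90 g(15,13)=14 g(15,15)=1
t=16: g(16,0)=1430 g(16,2)=3432 g(16,4)=3640 g(16,6)=2548 g(16,8)=1260 g(16,10)=440 g(16,12)=104 g(16,14)=15 g(16,16)=1
Paths never hitting -1: Σ_s g(16,s) = 12870
Paths hitting -1: 2^16 - 12870 = 52666
P = 52666/65536 = 26333/32768

Answer: 26333/32768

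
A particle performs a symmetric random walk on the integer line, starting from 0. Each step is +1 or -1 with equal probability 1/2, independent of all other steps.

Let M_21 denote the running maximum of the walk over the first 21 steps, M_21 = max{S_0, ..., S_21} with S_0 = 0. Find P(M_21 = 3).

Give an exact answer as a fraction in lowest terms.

Let M_21 = max(S_0,...,S_21). Use the reflection principle: for j ≥ 1, #{paths with M_21 ≥ j} = #{S_21 ≥ j} + #{S_21 ≥ j+1}.
By reflection, #{M_21 ≥ 3} = #{S_21 ≥ 3} + #{S_21 ≥ 4} = 695860 + 401930 = 1097790.
#{M_21 ≥ 4} = #{S_21 ≥ 4} + #{S_21 ≥ 5} = 401930 + 401930 = 803860.
#{M_21 = 3} = 1097790 - 803860 = 293930.
P(M_21 = 3) = 293930/2097152 = 146965/1048576

Answer: 146965/1048576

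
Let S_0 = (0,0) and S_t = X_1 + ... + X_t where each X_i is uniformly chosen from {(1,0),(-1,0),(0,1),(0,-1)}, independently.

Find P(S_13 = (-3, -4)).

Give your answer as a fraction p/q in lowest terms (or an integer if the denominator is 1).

Let h be the number of horizontal steps (so 13-h are vertical). To end at (-3,-4) need (h-3)/2 right-steps and ((13-h)-4)/2 up-steps.
Sum over h with 3 ≤ h ≤ 9, h ≡ 1 (mod 2), 13-h ≡ 0 (mod 2):
h=3: C(13,3)·C(3,0)·C(10,3) = 286·1·120 = 34320
h=5: C(13,5)·C(5,1)·C(8,2) = 1287·5·28 = 180180
h=7: C(13,7)·C(7,2)·C(6,1) = 1716·21·6 = 216216
h=9: C(13,9)·C(9,3)·C(4,0) = 715·84·1 = 60060
Total favorable: 490776
Total paths: 4^13 = 67108864
P = 490776/67108864 = 61347/8388608

Answer: 61347/8388608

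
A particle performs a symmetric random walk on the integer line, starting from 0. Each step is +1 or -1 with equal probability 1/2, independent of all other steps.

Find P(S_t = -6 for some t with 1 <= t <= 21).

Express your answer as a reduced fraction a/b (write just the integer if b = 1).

Count via complement. Let g(t,s) = #length-t paths at position s with S_1..S_t all ≠ -6.
g(t,s) = g(t-1,s-1) + g(t-1,s+1) for s ≠ -6; g(t,-6) = 0.
t=0: g(0,0)=1
t=1: g(1,-1)=1 g(1,1)=1
t=2: g(2,-2)=1 g(2,0)=2 g(2,2)=1
t=3: g(3,-3)=1 g(3,-1)=3 g(3,1)=3 g(3,3)=1
t=4: g(4,-4)=1 g(4,-2)=4 g(4,0)=6 g(4,2)=4 g(4,4)=1
t=5: g(5,-5)=1 g(5,-3)=5 g(5,-1)=10 g(5,1)=10 g(5,3)=5 g(5,5)=1
t=6: g(6,-4)=6 g(6,-2)=15 g(6,0)=20 g(6,2)=15 g(6,4)=6 g(6,6)=1
t=7: g(7,-5)=6 g(7,-3)=21 g(7,-1)=35 g(7,1)=35 g(7,3)=21 g(7,5)=7 g(7,7)=1
t=8: g(8,-4)=27 g(8,-2)=56 g(8,0)=70 g(8,2)=56 g(8,4)=28 g(8,6)=8 g(8,8)=1
t=9: g(9,-5)=27 g(9,-3)=83 g(9,-1)=126 g(9,1)=126 g(9,3)=84 g(9,5)=36 g(9,7)=9 g(9,9)=1
t=10: g(10,-4)=110 g(10,-2)=209 g(10,0)=252 g(10,2)=210 g(10,4)=120 g(10,6)=45 g(10,8)=10 g(10,10)=1
t=11: g(11,-5)=110 g(11,-3)=319 g(11,-1)=461 g(11,1)=462 g(11,3)=330 g(11,5)=165 g(11,7)=55 g(11,9)=11 g(11,11)=1
t=12: g(12,-4)=429 g(12,-2)=780 g(12,0)=923 g(12,2)=792 g(12,4)=495 g(12,6)=220 g(12,8)=66 g(12,10)=12 g(12,12)=1
t=13: g(13,-5)=429 g(13,-3)=1209 g(13,-1)=1703 g(13,1)=1715 g(13,3)=1287 g(13,5)=715 g(13,7)=286 g(13,9)=78 g(13,11)=13 g(13,13)=1
t=14: g(14,-4)=1638 g(14,-2)=2912 g(14,0)=3418 g(14,2)=3002 g(14,4)=2002 g(14,6)=1001 g(14,8)=364 g(14,10)=91 g(14,12)=14 g(14,14)=1
t=15: g(15,-5)=1638 g(15,-3)=4550 g(15,-1)=6330 g(15,1)=6420 g(15,3)=5004 g(15,5)=3003 g(15,7)=1365 g(15,9)=455 g(15,11)=105 g(15,13)=15 g(15,15)=1
t=16: g(16,-4)=6188 g(16,-2)=10880 g(16,0)=12750 g(16,2)=11424 g(16,4)=8007 g(16,6)=4368 g(16,8)=1820 g(16,10)=560 g(16,12)=120 g(16,14)=16 g(16,16)=1
t=17: g(17,-5)=6188 g(17,-3)=17068 g(17,-1)=23630 g(17,1)=24174 g(17,3)=19431 g(17,5)=12375 g(17,7)=6188 g(17,9)=2380 g(17,11)=680 g(17,13)=136 g(17,15)=17 g(17,17)=1
t=18: g(18,-4)=23256 g(18,-2)=40698 g(18,0)=47804 g(18,2)=43605 g(18,4)=31806 g(18,6)=18563 g(18,8)=8568 g(18,10)=3060 g(18,12)=816 g(18,14)=153 g(18,16)=18 g(18,18)=1
t=19: g(19,-5)=23256 g(19,-3)=63954 g(19,-1)=88502 g(19,1)=91409 g(19,3)=75411 g(19,5)=50369 g(19,7)=27131 g(19,9)=11628 g(19,11)=3876 g(19,13)=969 g(19,15)=171 g(19,17)=19 g(19,19)=1
t=20: g(20,-4)=87210 g(20,-2)=152456 g(20,0)=179911 g(20,2)=166820 g(20,4)=125780 g(20,6)=77500 g(20,8)=38759 g(20,10)=15504 g(20,12)=4845 g(20,14)=1140 g(20,16)=190 g(20,18)=20 g(20,20)=1
t=21: g(21,-5)=87210 g(21,-3)=239666 g(21,-1)=332367 g(21,1)=346731 g(21,3)=292600 g(21,5)=203280 g(21,7)=116259 g(21,9)=54263 g(21,11)=20349 g(21,13)=5985 g(21,15)=1330 g(21,17)=210 g(21,19)=21 g(21,21)=1
Paths never hitting -6: Σ_s g(21,s) = 1700272
Paths hitting -6: 2^21 - 1700272 = 396880
P = 396880/2097152 = 24805/131072

Answer: 24805/131072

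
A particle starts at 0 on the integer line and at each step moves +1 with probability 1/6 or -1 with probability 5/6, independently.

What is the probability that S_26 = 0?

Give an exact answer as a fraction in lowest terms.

Answer: 1587005615234375/21322716022447276032

Derivation:
To be at 0 after 26 steps: need exactly 13 steps of +1 and 13 of -1.
Number of such sequences: C(26,13) = 10400600
Each has probability (1/6)^13 · (5/6)^13 = 1220703125/170581728179578208256
P = 10400600 · 1220703125/170581728179578208256 = 1587005615234375/21322716022447276032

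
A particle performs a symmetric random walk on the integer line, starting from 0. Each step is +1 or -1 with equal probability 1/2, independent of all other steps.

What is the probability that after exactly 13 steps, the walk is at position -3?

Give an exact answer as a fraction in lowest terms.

Answer: 1287/8192

Derivation:
To reach position -3 after 13 steps: need 5 steps of +1 and 8 of -1.
Favorable paths: C(13,5) = 1287
Total paths: 2^13 = 8192
P = 1287/8192 = 1287/8192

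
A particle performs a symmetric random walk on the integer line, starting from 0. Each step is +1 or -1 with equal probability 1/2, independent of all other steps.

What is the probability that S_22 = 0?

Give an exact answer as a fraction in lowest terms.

To return to 0 after 22 steps: need exactly 11 steps of +1 and 11 of -1.
Favorable paths: C(22,11) = 705432
Total paths: 2^22 = 4194304
P = 705432/4194304 = 88179/524288

Answer: 88179/524288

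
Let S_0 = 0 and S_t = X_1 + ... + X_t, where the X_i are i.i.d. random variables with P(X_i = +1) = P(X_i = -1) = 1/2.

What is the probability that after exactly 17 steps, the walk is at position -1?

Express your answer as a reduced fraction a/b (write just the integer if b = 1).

To reach position -1 after 17 steps: need 8 steps of +1 and 9 of -1.
Favorable paths: C(17,8) = 24310
Total paths: 2^17 = 131072
P = 24310/131072 = 12155/65536

Answer: 12155/65536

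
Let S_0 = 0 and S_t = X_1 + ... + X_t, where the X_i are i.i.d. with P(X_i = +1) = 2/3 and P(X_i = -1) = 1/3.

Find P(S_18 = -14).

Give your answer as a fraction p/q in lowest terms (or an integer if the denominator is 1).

Answer: 68/43046721

Derivation:
To reach position -14 after 18 steps: need 2 steps of +1 and 16 steps of -1.
Number of such sequences: C(18,2) = 153
Each has probability (2/3)^2 · (1/3)^16 = 4/387420489
P = 153 · 4/387420489 = 68/43046721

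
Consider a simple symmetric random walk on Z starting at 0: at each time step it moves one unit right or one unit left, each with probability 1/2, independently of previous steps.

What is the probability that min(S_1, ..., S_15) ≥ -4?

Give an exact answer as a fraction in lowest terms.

Let f(t,s) = #length-t paths at position s with S_1..S_t all ≥ -4.
f(t,s) = f(t-1,s-1) + f(t-1,s+1) for s ≥ -4; f(t,s) = 0 for s < -4.
t=0: f(0,0)=1
t=1: f(1,-1)=1 f(1,1)=1
t=2: f(2,-2)=1 f(2,0)=2 f(2,2)=1
t=3: f(3,-3)=1 f(3,-1)=3 f(3,1)=3 f(3,3)=1
t=4: f(4,-4)=1 f(4,-2)=4 f(4,0)=6 f(4,2)=4 f(4,4)=1
t=5: f(5,-3)=5 f(5,-1)=10 f(5,1)=10 f(5,3)=5 f(5,5)=1
t=6: f(6,-4)=5 f(6,-2)=15 f(6,0)=20 f(6,2)=15 f(6,4)=6 f(6,6)=1
t=7: f(7,-3)=20 f(7,-1)=35 f(7,1)=35 f(7,3)=21 f(7,5)=7 f(7,7)=1
t=8: f(8,-4)=20 f(8,-2)=55 f(8,0)=70 f(8,2)=56 f(8,4)=28 f(8,6)=8 f(8,8)=1
t=9: f(9,-3)=75 f(9,-1)=125 f(9,1)=126 f(9,3)=84 f(9,5)=36 f(9,7)=9 f(9,9)=1
t=10: f(10,-4)=75 f(10,-2)=200 f(10,0)=251 f(10,2)=210 f(10,4)=120 f(10,6)=45 f(10,8)=10 f(10,10)=1
t=11: f(11,-3)=275 f(11,-1)=451 f(11,1)=461 f(11,3)=330 f(11,5)=165 f(11,7)=55 f(11,9)=11 f(11,11)=1
t=12: f(12,-4)=275 f(12,-2)=726 f(12,0)=912 f(12,2)=791 f(12,4)=495 f(12,6)=220 f(12,8)=66 f(12,10)=12 f(12,12)=1
t=13: f(13,-3)=1001 f(13,-1)=1638 f(13,1)=1703 f(13,3)=1286 f(13,5)=715 f(13,7)=286 f(13,9)=78 f(13,11)=13 f(13,13)=1
t=14: f(14,-4)=1001 f(14,-2)=2639 f(14,0)=3341 f(14,2)=2989 f(14,4)=2001 f(14,6)=1001 f(14,8)=364 f(14,10)=91 f(14,12)=14 f(14,14)=1
t=15: f(15,-3)=3640 f(15,-1)=5980 f(15,1)=6330 f(15,3)=4990 f(15,5)=3002 f(15,7)=1365 f(15,9)=455 f(15,11)=105 f(15,13)=15 f(15,15)=1
Σ_s f(15,s) = 25883
P = 25883/32768 = 25883/32768

Answer: 25883/32768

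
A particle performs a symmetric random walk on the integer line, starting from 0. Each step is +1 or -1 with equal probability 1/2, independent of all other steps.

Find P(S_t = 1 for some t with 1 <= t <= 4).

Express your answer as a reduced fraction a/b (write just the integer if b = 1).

Count via complement. Let g(t,s) = #length-t paths at position s with S_1..S_t all ≠ 1.
g(t,s) = g(t-1,s-1) + g(t-1,s+1) for s ≠ 1; g(t,1) = 0.
t=0: g(0,0)=1
t=1: g(1,-1)=1
t=2: g(2,-2)=1 g(2,0)=1
t=3: g(3,-3)=1 g(3,-1)=2
t=4: g(4,-4)=1 g(4,-2)=3 g(4,0)=2
Paths never hitting 1: Σ_s g(4,s) = 6
Paths hitting 1: 2^4 - 6 = 10
P = 10/16 = 5/8

Answer: 5/8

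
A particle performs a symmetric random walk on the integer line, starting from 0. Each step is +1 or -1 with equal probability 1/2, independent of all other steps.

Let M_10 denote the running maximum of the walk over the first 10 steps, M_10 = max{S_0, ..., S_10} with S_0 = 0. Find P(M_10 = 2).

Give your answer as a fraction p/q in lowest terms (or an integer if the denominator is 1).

Answer: 105/512

Derivation:
Let M_10 = max(S_0,...,S_10). Use the reflection principle: for j ≥ 1, #{paths with M_10 ≥ j} = #{S_10 ≥ j} + #{S_10 ≥ j+1}.
By reflection, #{M_10 ≥ 2} = #{S_10 ≥ 2} + #{S_10 ≥ 3} = 386 + 176 = 562.
#{M_10 ≥ 3} = #{S_10 ≥ 3} + #{S_10 ≥ 4} = 176 + 176 = 352.
#{M_10 = 2} = 562 - 352 = 210.
P(M_10 = 2) = 210/1024 = 105/512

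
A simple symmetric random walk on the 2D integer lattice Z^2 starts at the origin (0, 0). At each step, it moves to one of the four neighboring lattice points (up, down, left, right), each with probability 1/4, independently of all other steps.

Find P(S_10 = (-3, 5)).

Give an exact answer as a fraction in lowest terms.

Answer: 525/262144

Derivation:
Let h be the number of horizontal steps (so 10-h are vertical). To end at (-3,5) need (h-3)/2 right-steps and ((10-h)+5)/2 up-steps.
Sum over h with 3 ≤ h ≤ 5, h ≡ 1 (mod 2), 10-h ≡ 1 (mod 2):
h=3: C(10,3)·C(3,0)·C(7,6) = 120·1·7 = 840
h=5: C(10,5)·C(5,1)·C(5,5) = 252·5·1 = 1260
Total favorable: 2100
Total paths: 4^10 = 1048576
P = 2100/1048576 = 525/262144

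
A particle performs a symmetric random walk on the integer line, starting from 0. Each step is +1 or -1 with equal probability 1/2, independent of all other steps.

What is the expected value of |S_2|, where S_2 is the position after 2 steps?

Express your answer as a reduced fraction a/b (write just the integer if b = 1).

S_2 takes values m ≡ 0 (mod 2) with |m| ≤ 2; P(S_2=m) = C(2,(2+m)/2)/2^2.
Total paths: 2^2 = 4
Distribution: P(S=-2)=1/4, P(S=0)=2/4, P(S=2)=1/4
E[|S_2|] = Σ_m |m|·P(S_2=m) = 4/4 = 1

Answer: 1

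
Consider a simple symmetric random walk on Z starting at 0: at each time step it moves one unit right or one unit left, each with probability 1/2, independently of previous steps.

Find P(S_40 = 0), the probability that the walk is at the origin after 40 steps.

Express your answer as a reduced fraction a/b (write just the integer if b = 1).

Answer: 34461632205/274877906944

Derivation:
To return to 0 after 40 steps: need exactly 20 steps of +1 and 20 of -1.
Favorable paths: C(40,20) = 137846528820
Total paths: 2^40 = 1099511627776
P = 137846528820/1099511627776 = 34461632205/274877906944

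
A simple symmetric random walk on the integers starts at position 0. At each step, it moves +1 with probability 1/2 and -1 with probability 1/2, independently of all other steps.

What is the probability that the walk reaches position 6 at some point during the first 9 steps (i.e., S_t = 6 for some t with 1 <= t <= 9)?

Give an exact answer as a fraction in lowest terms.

Answer: 5/128

Derivation:
Count via complement. Let g(t,s) = #length-t paths at position s with S_1..S_t all ≠ 6.
g(t,s) = g(t-1,s-1) + g(t-1,s+1) for s ≠ 6; g(t,6) = 0.
t=0: g(0,0)=1
t=1: g(1,-1)=1 g(1,1)=1
t=2: g(2,-2)=1 g(2,0)=2 g(2,2)=1
t=3: g(3,-3)=1 g(3,-1)=3 g(3,1)=3 g(3,3)=1
t=4: g(4,-4)=1 g(4,-2)=4 g(4,0)=6 g(4,2)=4 g(4,4)=1
t=5: g(5,-5)=1 g(5,-3)=5 g(5,-1)=10 g(5,1)=10 g(5,3)=5 g(5,5)=1
t=6: g(6,-6)=1 g(6,-4)=6 g(6,-2)=15 g(6,0)=20 g(6,2)=15 g(6,4)=6
t=7: g(7,-7)=1 g(7,-5)=7 g(7,-3)=21 g(7,-1)=35 g(7,1)=35 g(7,3)=21 g(7,5)=6
t=8: g(8,-8)=1 g(8,-6)=8 g(8,-4)=28 g(8,-2)=56 g(8,0)=70 g(8,2)=56 g(8,4)=27
t=9: g(9,-9)=1 g(9,-7)=9 g(9,-5)=36 g(9,-3)=84 g(9,-1)=126 g(9,1)=126 g(9,3)=83 g(9,5)=27
Paths never hitting 6: Σ_s g(9,s) = 492
Paths hitting 6: 2^9 - 492 = 20
P = 20/512 = 5/128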